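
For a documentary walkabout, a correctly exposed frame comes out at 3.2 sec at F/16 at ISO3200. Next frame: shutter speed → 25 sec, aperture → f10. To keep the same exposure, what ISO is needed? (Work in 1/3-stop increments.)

Shutter speed: 3.2 → 4 → 5 → 6 → 8 → 10 → 13 → 15 → 20 → 25 — 3 stops longer (brighter).
Aperture: f/16 → f/14 → f/13 → f/11 → f/10 — 1 1/3 stops larger aperture (brighter).
Net change so far: 4 1/3 stops brighter. Offset with the ISO: 3200 → 2500 → 2000 → 1600 → 1250 → 1000 → 800 → 640 → 500 → 400 → 320 → 250 → 200 → 160.

ISO 160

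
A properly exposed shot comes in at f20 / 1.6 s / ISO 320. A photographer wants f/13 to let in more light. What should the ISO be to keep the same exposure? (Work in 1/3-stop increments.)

Aperture: f/20 → f/18 → f/16 → f/14 → f/13 — 1 1/3 stops opened up (brighter).
Need 1 1/3 stops darker from the ISO: 320 → 250 → 200 → 160 → 125.

ISO 125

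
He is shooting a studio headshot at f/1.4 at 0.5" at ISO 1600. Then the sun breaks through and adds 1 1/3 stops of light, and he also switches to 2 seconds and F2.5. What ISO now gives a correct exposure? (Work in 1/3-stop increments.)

Scene light: 1 1/3 stops brighter.
Shutter speed: 0.5 → 0.6 → 0.8 → 1 → 1.3 → 1.6 → 2 — 2 stops longer (brighter).
Aperture: f/1.4 → f/1.6 → f/1.8 → f/2 → f/2.2 → f/2.5 — 1 2/3 stops narrower (darker).
Net so far: 1 2/3 stops brighter. ISO: 1600 → 1250 → 1000 → 800 → 640 → 500.

ISO 500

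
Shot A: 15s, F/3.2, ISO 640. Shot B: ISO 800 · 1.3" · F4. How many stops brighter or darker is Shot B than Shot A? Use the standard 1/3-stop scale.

4 stops darker

Aperture: f/3.2 → f/3.5 → f/4 — 2/3 stop stopped down (darker).
Shutter speed: 15 → 13 → 10 → 8 → 6 → 5 → 4 → 3.2 → 2.5 → 2 → 1.6 → 1.3 — 3 2/3 stops shorter (darker).
ISO: 640 → 800 — 1/3 stop higher (brighter).
Net: −2/3 −3 2/3 +1/3 = −4 stops.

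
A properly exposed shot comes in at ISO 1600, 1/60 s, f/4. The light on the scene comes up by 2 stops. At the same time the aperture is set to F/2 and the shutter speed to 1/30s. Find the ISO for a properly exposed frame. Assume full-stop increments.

Scene light: 2 stops brighter.
Aperture: f/4 → f/2.8 → f/2 — 2 stops opened up (brighter).
Shutter speed: 1/60 → 1/30 — 1 stop longer (brighter).
Net so far: 5 stops brighter. ISO: 1600 → 800 → 400 → 200 → 100 → 50.

ISO 50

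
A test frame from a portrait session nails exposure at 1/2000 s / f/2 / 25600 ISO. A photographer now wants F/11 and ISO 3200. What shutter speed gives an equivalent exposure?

1/8s

Aperture: f/2 → f/2.8 → f/4 → f/5.6 → f/8 → f/11 — 5 stops smaller aperture (darker).
ISO: 25600 → 12800 → 6400 → 3200 — 3 stops lower (darker).
Net change so far: 8 stops darker. Offset with the shutter speed: 1/2000 → 1/1000 → 1/500 → 1/250 → 1/125 → 1/60 → 1/30 → 1/15 → 1/8.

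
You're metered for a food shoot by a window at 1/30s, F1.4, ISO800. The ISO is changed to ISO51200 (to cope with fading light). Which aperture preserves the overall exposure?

ISO: 800 → 1600 → 3200 → 6400 → 12800 → 25600 → 51200 — 6 stops higher (brighter).
Need 6 stops darker from the aperture: f/1.4 → f/2 → f/2.8 → f/4 → f/5.6 → f/8 → f/11.

f/11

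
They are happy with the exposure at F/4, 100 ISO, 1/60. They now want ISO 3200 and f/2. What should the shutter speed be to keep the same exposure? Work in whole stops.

1/8000s

ISO: 100 → 200 → 400 → 800 → 1600 → 3200 — 5 stops raised (brighter).
Aperture: f/4 → f/2.8 → f/2 — 2 stops wider (brighter).
Net change so far: 7 stops brighter. Offset with the shutter speed: 1/60 → 1/125 → 1/250 → 1/500 → 1/1000 → 1/2000 → 1/4000 → 1/8000.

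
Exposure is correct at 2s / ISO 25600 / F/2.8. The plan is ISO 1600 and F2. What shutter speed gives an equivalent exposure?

ISO: 25600 → 12800 → 6400 → 3200 → 1600 — 4 stops dropped (darker).
Aperture: f/2.8 → f/2 — 1 stop wider (brighter).
Net change so far: 3 stops darker. Offset with the shutter speed: 2 → 4 → 8 → 15.

15 s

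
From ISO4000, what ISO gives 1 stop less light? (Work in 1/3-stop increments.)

ISO: 4000 → 3200 → 2500 → 2000 — 1 stop lower (darker).

ISO 2000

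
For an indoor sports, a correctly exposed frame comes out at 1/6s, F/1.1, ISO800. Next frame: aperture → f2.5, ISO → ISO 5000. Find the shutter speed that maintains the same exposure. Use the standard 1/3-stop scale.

Aperture: f/1.1 → f/1.2 → f/1.4 → f/1.6 → f/1.8 → f/2 → f/2.2 → f/2.5 — 2 1/3 stops narrower (darker).
ISO: 800 → 1000 → 1250 → 1600 → 2000 → 2500 → 3200 → 4000 → 5000 — 2 2/3 stops higher (brighter).
Net change so far: 1/3 stop brighter. Offset with the shutter speed: 1/6 → 1/8.

1/8s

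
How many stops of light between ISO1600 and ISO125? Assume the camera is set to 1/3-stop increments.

1600 → 1250 → 1000 → 800 → 640 → 500 → 400 → 320 → 250 → 200 → 160 → 125 — count the steps: 11 third-stops = 3 2/3 stops.

3 2/3 stops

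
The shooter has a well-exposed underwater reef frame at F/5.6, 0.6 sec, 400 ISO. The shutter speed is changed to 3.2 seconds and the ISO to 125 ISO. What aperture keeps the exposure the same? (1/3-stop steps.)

f/7.1

Shutter speed: 0.6 → 0.8 → 1 → 1.3 → 1.6 → 2 → 2.5 → 3.2 — 2 1/3 stops slower (brighter).
ISO: 400 → 320 → 250 → 200 → 160 → 125 — 1 2/3 stops lower (darker).
Net change so far: 2/3 stop brighter. Offset with the aperture: f/5.6 → f/6.3 → f/7.1.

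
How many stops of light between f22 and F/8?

3 stops

f/22 → f/16 → f/11 → f/8 — count the steps: 3 stops.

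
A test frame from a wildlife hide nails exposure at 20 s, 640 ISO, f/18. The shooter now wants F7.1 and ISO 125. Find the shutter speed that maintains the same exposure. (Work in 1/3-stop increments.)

Aperture: f/18 → f/16 → f/14 → f/13 → f/11 → f/10 → f/9 → f/8 → f/7.1 — 2 2/3 stops larger aperture (brighter).
ISO: 640 → 500 → 400 → 320 → 250 → 200 → 160 → 125 — 2 1/3 stops dropped (darker).
Net change so far: 1/3 stop brighter. Offset with the shutter speed: 20 → 15.

15 s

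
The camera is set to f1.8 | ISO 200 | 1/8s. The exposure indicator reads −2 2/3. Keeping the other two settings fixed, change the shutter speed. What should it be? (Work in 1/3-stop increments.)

0.8 s

Underexposed by 2 2/3 stops → need 2 2/3 stops brighter.
Shutter speed: 1/8 → 1/6 → 1/5 → 1/4 → 0.3 → 0.4 → 0.5 → 0.6 → 0.8.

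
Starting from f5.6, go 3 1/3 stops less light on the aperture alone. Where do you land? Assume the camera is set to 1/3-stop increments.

f/18

Aperture: f/5.6 → f/6.3 → f/7.1 → f/8 → f/9 → f/10 → f/11 → f/13 → f/14 → f/16 → f/18 — 3 1/3 stops stopped down (darker).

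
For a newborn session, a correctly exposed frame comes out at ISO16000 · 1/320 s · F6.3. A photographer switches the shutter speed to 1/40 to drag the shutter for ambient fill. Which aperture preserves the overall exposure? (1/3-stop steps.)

Shutter speed: 1/320 → 1/250 → 1/200 → 1/160 → 1/125 → 1/100 → 1/80 → 1/60 → 1/50 → 1/40 — 3 stops slower (brighter).
Need 3 stops darker from the aperture: f/6.3 → f/7.1 → f/8 → f/9 → f/10 → f/11 → f/13 → f/14 → f/16 → f/18.

f/18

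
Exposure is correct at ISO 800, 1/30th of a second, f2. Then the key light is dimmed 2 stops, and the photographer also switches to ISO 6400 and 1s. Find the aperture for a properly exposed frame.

Scene light: 2 stops darker.
ISO: 800 → 1600 → 3200 → 6400 — 3 stops higher (brighter).
Shutter speed: 1/30 → 1/15 → 1/8 → 1/4 → 1/2 → 1 — 5 stops slower (brighter).
Net so far: 6 stops brighter. Aperture: f/2 → f/2.8 → f/4 → f/5.6 → f/8 → f/11 → f/16.

f/16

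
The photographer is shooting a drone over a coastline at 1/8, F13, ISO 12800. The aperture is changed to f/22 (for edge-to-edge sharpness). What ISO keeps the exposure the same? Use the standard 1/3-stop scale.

Aperture: f/13 → f/14 → f/16 → f/18 → f/20 → f/22 — 1 2/3 stops smaller aperture (darker).
Need 1 2/3 stops brighter from the ISO: 12800 → 16000 → 20000 → 25600 → 32000 → 40000.

ISO 40000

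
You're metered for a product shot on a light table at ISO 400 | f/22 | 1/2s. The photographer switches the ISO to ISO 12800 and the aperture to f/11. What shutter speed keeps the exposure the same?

1/250s

ISO: 400 → 800 → 1600 → 3200 → 6400 → 12800 — 5 stops raised (brighter).
Aperture: f/22 → f/16 → f/11 — 2 stops larger aperture (brighter).
Net change so far: 7 stops brighter. Offset with the shutter speed: 1/2 → 1/4 → 1/8 → 1/15 → 1/30 → 1/60 → 1/125 → 1/250.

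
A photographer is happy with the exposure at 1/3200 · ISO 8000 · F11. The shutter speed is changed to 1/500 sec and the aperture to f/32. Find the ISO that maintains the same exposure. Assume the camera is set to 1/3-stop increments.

Shutter speed: 1/3200 → 1/2500 → 1/2000 → 1/1600 → 1/1250 → 1/1000 → 1/800 → 1/640 → 1/500 — 2 2/3 stops slower (brighter).
Aperture: f/11 → f/13 → f/14 → f/16 → f/18 → f/20 → f/22 → f/25 → f/29 → f/32 — 3 stops stopped down (darker).
Net change so far: 1/3 stop darker. Offset with the ISO: 8000 → 10000.

ISO 10000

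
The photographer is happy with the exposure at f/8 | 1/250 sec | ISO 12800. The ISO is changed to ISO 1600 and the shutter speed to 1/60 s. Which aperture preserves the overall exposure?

f/5.6

ISO: 12800 → 6400 → 3200 → 1600 — 3 stops dropped (darker).
Shutter speed: 1/250 → 1/125 → 1/60 — 2 stops slower (brighter).
Net change so far: 1 stop darker. Offset with the aperture: f/8 → f/5.6.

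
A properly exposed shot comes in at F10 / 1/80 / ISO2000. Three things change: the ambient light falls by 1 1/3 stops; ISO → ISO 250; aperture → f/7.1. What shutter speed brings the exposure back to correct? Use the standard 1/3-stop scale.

Scene light: 1 1/3 stops darker.
ISO: 2000 → 1600 → 1250 → 1000 → 800 → 640 → 500 → 400 → 320 → 250 — 3 stops lower (darker).
Aperture: f/10 → f/9 → f/8 → f/7.1 — 1 stop wider (brighter).
Net so far: 3 1/3 stops darker. Shutter speed: 1/80 → 1/60 → 1/50 → 1/40 → 1/30 → 1/25 → 1/20 → 1/15 → 1/13 → 1/10 → 1/8.

1/8s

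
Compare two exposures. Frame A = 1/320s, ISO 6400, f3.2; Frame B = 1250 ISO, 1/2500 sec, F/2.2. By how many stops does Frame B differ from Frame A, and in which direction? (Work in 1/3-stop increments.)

4 1/3 stops darker

Aperture: f/3.2 → f/2.8 → f/2.5 → f/2.2 — 1 stop wider (brighter).
Shutter speed: 1/320 → 1/400 → 1/500 → 1/640 → 1/800 → 1/1000 → 1/1250 → 1/1600 → 1/2000 → 1/2500 — 3 stops faster (darker).
ISO: 6400 → 5000 → 4000 → 3200 → 2500 → 2000 → 1600 → 1250 — 2 1/3 stops dropped (darker).
Net: +1 −3 −2 1/3 = −4 1/3 stops.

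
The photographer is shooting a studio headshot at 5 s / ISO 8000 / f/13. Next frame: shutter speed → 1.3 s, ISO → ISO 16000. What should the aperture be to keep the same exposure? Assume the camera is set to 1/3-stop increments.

Shutter speed: 5 → 4 → 3.2 → 2.5 → 2 → 1.6 → 1.3 — 2 stops shorter (darker).
ISO: 8000 → 10000 → 12800 → 16000 — 1 stop raised (brighter).
Net change so far: 1 stop darker. Offset with the aperture: f/13 → f/11 → f/10 → f/9.

f/9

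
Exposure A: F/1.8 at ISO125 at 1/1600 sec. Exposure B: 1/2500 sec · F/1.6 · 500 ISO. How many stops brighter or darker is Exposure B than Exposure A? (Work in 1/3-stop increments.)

Aperture: f/1.8 → f/1.6 — 1/3 stop opened up (brighter).
Shutter speed: 1/1600 → 1/2000 → 1/2500 — 2/3 stop shorter (darker).
ISO: 125 → 160 → 200 → 250 → 320 → 400 → 500 — 2 stops raised (brighter).
Net: +1/3 −2/3 +2 = +1 2/3 stops.

1 2/3 stops brighter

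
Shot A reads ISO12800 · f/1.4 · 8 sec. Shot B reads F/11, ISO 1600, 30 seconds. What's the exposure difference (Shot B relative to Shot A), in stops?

Aperture: f/1.4 → f/2 → f/2.8 → f/4 → f/5.6 → f/8 → f/11 — 6 stops stopped down (darker).
Shutter speed: 8 → 15 → 30 — 2 stops slower (brighter).
ISO: 12800 → 6400 → 3200 → 1600 — 3 stops dropped (darker).
Net: −6 +2 −3 = −7 stops.

7 stops darker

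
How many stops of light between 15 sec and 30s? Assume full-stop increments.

15 → 30 — count the steps: 1 stop.

1 stop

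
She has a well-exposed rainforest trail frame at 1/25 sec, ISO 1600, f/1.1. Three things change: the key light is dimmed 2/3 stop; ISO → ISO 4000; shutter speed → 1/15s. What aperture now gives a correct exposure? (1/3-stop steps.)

Scene light: 2/3 stop darker.
ISO: 1600 → 2000 → 2500 → 3200 → 4000 — 1 1/3 stops raised (brighter).
Shutter speed: 1/25 → 1/20 → 1/15 — 2/3 stop longer (brighter).
Net so far: 1 1/3 stops brighter. Aperture: f/1.1 → f/1.2 → f/1.4 → f/1.6 → f/1.8.

f/1.8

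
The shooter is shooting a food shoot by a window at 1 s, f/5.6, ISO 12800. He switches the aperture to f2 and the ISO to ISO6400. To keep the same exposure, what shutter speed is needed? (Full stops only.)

1/4s

Aperture: f/5.6 → f/4 → f/2.8 → f/2 — 3 stops larger aperture (brighter).
ISO: 12800 → 6400 — 1 stop lower (darker).
Net change so far: 2 stops brighter. Offset with the shutter speed: 1 → 1/2 → 1/4.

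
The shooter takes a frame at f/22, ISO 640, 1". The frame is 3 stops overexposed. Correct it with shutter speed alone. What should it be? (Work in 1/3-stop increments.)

1/8s

Overexposed by 3 stops → need 3 stops darker.
Shutter speed: 1 → 0.8 → 0.6 → 0.5 → 0.4 → 0.3 → 1/4 → 1/5 → 1/6 → 1/8.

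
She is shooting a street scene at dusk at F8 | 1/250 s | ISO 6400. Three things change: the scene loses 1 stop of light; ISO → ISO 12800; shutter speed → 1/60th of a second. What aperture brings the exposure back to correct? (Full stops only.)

Scene light: 1 stop darker.
ISO: 6400 → 12800 — 1 stop raised (brighter).
Shutter speed: 1/250 → 1/125 → 1/60 — 2 stops slower (brighter).
Net so far: 2 stops brighter. Aperture: f/8 → f/11 → f/16.

f/16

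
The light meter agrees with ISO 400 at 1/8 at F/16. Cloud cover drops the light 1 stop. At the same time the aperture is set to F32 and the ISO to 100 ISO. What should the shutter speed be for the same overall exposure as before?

Scene light: 1 stop darker.
Aperture: f/16 → f/22 → f/32 — 2 stops narrower (darker).
ISO: 400 → 200 → 100 — 2 stops dropped (darker).
Net so far: 5 stops darker. Shutter speed: 1/8 → 1/4 → 1/2 → 1 → 2 → 4.

4 s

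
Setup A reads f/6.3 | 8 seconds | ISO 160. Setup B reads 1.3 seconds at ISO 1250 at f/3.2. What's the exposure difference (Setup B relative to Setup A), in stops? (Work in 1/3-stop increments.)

2 1/3 stops brighter

Aperture: f/6.3 → f/5.6 → f/5 → f/4.5 → f/4 → f/3.5 → f/3.2 — 2 stops wider (brighter).
Shutter speed: 8 → 6 → 5 → 4 → 3.2 → 2.5 → 2 → 1.6 → 1.3 — 2 2/3 stops faster (darker).
ISO: 160 → 200 → 250 → 320 → 400 → 500 → 640 → 800 → 1000 → 1250 — 3 stops raised (brighter).
Net: +2 −2 2/3 +3 = +2 1/3 stops.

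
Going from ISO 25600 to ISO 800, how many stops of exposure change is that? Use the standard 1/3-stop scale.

5 stops

25600 → 20000 → 16000 → 12800 → 10000 → 8000 → 6400 → 5000 → 4000 → 3200 → 2500 → 2000 → 1600 → 1250 → 1000 → 800 — count the steps: 15 third-stops = 5 stops.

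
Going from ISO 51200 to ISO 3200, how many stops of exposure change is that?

4 stops

51200 → 25600 → 12800 → 6400 → 3200 — count the steps: 4 stops.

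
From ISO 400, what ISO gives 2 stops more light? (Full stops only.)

ISO 1600

ISO: 400 → 800 → 1600 — 2 stops raised (brighter).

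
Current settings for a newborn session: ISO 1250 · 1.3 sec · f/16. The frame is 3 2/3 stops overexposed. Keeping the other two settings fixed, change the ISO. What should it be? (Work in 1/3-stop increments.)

ISO 100

Overexposed by 3 2/3 stops → need 3 2/3 stops darker.
ISO: 1250 → 1000 → 800 → 640 → 500 → 400 → 320 → 250 → 200 → 160 → 125 → 100.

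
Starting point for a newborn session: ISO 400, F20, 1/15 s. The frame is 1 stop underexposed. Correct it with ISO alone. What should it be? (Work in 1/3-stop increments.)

Underexposed by 1 stop → need 1 stop brighter.
ISO: 400 → 500 → 640 → 800.

ISO 800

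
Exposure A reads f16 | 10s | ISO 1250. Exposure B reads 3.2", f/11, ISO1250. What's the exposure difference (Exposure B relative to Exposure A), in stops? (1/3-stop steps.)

2/3 stop darker

Aperture: f/16 → f/14 → f/13 → f/11 — 1 stop opened up (brighter).
Shutter speed: 10 → 8 → 6 → 5 → 4 → 3.2 — 1 2/3 stops faster (darker).
ISO: unchanged.
Net: +1 −1 2/3 = −2/3 stops.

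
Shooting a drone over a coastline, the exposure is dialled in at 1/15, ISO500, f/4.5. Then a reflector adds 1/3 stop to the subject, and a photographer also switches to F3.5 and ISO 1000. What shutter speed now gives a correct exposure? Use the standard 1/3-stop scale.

1/60s

Scene light: 1/3 stop brighter.
Aperture: f/4.5 → f/4 → f/3.5 — 2/3 stop wider (brighter).
ISO: 500 → 640 → 800 → 1000 — 1 stop higher (brighter).
Net so far: 2 stops brighter. Shutter speed: 1/15 → 1/20 → 1/25 → 1/30 → 1/40 → 1/50 → 1/60.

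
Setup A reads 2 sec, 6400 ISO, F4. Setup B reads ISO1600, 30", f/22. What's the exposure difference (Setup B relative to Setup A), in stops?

3 stops darker

Aperture: f/4 → f/5.6 → f/8 → f/11 → f/16 → f/22 — 5 stops stopped down (darker).
Shutter speed: 2 → 4 → 8 → 15 → 30 — 4 stops slower (brighter).
ISO: 6400 → 3200 → 1600 — 2 stops dropped (darker).
Net: −5 +4 −2 = −3 stops.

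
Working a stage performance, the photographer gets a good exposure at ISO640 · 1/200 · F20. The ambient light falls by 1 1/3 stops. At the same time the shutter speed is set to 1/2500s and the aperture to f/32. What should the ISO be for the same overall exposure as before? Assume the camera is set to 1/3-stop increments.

ISO 51200

Scene light: 1 1/3 stops darker.
Shutter speed: 1/200 → 1/250 → 1/320 → 1/400 → 1/500 → 1/640 → 1/800 → 1/1000 → 1/1250 → 1/1600 → 1/2000 → 1/2500 — 3 2/3 stops shorter (darker).
Aperture: f/20 → f/22 → f/25 → f/29 → f/32 — 1 1/3 stops stopped down (darker).
Net so far: 6 1/3 stops darker. ISO: 640 → 800 → 1000 → 1250 → 1600 → 2000 → 2500 → 3200 → 4000 → 5000 → 6400 → 8000 → 10000 → 12800 → 16000 → 20000 → 25600 → 32000 → 40000 → 51200.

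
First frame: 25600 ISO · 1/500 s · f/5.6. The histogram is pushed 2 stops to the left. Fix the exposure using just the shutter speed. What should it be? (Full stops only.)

1/125s

Underexposed by 2 stops → need 2 stops brighter.
Shutter speed: 1/500 → 1/250 → 1/125.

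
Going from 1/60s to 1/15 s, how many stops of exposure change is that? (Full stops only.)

1/60 → 1/30 → 1/15 — count the steps: 2 stops.

2 stops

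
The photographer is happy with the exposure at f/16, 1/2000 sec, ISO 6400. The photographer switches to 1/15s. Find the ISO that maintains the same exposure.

Shutter speed: 1/2000 → 1/1000 → 1/500 → 1/250 → 1/125 → 1/60 → 1/30 → 1/15 — 7 stops longer (brighter).
Need 7 stops darker from the ISO: 6400 → 3200 → 1600 → 800 → 400 → 200 → 100 → 50.

ISO 50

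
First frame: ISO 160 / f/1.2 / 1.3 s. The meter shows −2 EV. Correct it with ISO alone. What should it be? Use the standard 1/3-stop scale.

ISO 640

Underexposed by 2 stops → need 2 stops brighter.
ISO: 160 → 200 → 250 → 320 → 400 → 500 → 640.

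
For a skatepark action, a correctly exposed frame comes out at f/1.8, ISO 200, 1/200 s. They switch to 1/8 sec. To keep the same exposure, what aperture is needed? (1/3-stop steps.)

Shutter speed: 1/200 → 1/160 → 1/125 → 1/100 → 1/80 → 1/60 → 1/50 → 1/40 → 1/30 → 1/25 → 1/20 → 1/15 → 1/13 → 1/10 → 1/8 — 4 2/3 stops slower (brighter).
Need 4 2/3 stops darker from the aperture: f/1.8 → f/2 → f/2.2 → f/2.5 → f/2.8 → f/3.2 → f/3.5 → f/4 → f/4.5 → f/5 → f/5.6 → f/6.3 → f/7.1 → f/8 → f/9.

f/9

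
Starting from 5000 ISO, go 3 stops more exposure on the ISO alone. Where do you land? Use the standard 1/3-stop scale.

ISO: 5000 → 6400 → 8000 → 10000 → 12800 → 16000 → 20000 → 25600 → 32000 → 40000 — 3 stops higher (brighter).

ISO 40000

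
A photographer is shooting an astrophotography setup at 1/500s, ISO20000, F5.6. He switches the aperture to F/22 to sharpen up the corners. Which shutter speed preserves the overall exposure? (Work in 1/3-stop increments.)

Aperture: f/5.6 → f/6.3 → f/7.1 → f/8 → f/9 → f/10 → f/11 → f/13 → f/14 → f/16 → f/18 → f/20 → f/22 — 4 stops narrower (darker).
Need 4 stops brighter from the shutter speed: 1/500 → 1/400 → 1/320 → 1/250 → 1/200 → 1/160 → 1/125 → 1/100 → 1/80 → 1/60 → 1/50 → 1/40 → 1/30.

1/30s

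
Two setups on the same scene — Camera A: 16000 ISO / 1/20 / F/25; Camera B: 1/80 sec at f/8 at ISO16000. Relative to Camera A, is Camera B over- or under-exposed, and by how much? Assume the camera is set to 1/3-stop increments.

Aperture: f/25 → f/22 → f/20 → f/18 → f/16 → f/14 → f/13 → f/11 → f/10 → f/9 → f/8 — 3 1/3 stops larger aperture (brighter).
Shutter speed: 1/20 → 1/25 → 1/30 → 1/40 → 1/50 → 1/60 → 1/80 — 2 stops faster (darker).
ISO: unchanged.
Net: +3 1/3 −2 = +1 1/3 stops.

1 1/3 stops brighter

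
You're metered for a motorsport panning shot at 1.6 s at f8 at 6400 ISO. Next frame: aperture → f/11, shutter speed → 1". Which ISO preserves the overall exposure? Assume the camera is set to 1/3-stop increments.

ISO 20000

Aperture: f/8 → f/9 → f/10 → f/11 — 1 stop smaller aperture (darker).
Shutter speed: 1.6 → 1.3 → 1 — 2/3 stop shorter (darker).
Net change so far: 1 2/3 stops darker. Offset with the ISO: 6400 → 8000 → 10000 → 12800 → 16000 → 20000.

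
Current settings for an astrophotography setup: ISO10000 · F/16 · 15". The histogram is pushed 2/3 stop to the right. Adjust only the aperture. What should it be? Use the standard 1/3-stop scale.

f/20

Overexposed by 2/3 stop → need 2/3 stop darker.
Aperture: f/16 → f/18 → f/20.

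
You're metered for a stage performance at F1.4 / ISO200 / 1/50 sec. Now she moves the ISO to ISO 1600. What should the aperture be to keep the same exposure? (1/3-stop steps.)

f/4

ISO: 200 → 250 → 320 → 400 → 500 → 640 → 800 → 1000 → 1250 → 1600 — 3 stops higher (brighter).
Need 3 stops darker from the aperture: f/1.4 → f/1.6 → f/1.8 → f/2 → f/2.2 → f/2.5 → f/2.8 → f/3.2 → f/3.5 → f/4.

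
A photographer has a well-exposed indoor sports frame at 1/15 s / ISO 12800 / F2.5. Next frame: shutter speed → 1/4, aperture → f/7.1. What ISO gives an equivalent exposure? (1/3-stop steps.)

Shutter speed: 1/15 → 1/13 → 1/10 → 1/8 → 1/6 → 1/5 → 1/4 — 2 stops longer (brighter).
Aperture: f/2.5 → f/2.8 → f/3.2 → f/3.5 → f/4 → f/4.5 → f/5 → f/5.6 → f/6.3 → f/7.1 — 3 stops narrower (darker).
Net change so far: 1 stop darker. Offset with the ISO: 12800 → 16000 → 20000 → 25600.

ISO 25600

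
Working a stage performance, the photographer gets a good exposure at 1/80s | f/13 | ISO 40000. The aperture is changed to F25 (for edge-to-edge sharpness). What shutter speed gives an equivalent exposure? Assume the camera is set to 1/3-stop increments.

1/20s

Aperture: f/13 → f/14 → f/16 → f/18 → f/20 → f/22 → f/25 — 2 stops stopped down (darker).
Need 2 stops brighter from the shutter speed: 1/80 → 1/60 → 1/50 → 1/40 → 1/30 → 1/25 → 1/20.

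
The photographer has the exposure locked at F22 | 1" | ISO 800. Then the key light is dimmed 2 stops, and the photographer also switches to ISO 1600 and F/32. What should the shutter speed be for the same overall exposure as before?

4 s

Scene light: 2 stops darker.
ISO: 800 → 1600 — 1 stop higher (brighter).
Aperture: f/22 → f/32 — 1 stop stopped down (darker).
Net so far: 2 stops darker. Shutter speed: 1 → 2 → 4.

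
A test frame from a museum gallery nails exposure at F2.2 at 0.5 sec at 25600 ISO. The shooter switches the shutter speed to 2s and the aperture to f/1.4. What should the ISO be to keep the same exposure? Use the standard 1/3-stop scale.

ISO 2500

Shutter speed: 0.5 → 0.6 → 0.8 → 1 → 1.3 → 1.6 → 2 — 2 stops longer (brighter).
Aperture: f/2.2 → f/2 → f/1.8 → f/1.6 → f/1.4 — 1 1/3 stops opened up (brighter).
Net change so far: 3 1/3 stops brighter. Offset with the ISO: 25600 → 20000 → 16000 → 12800 → 10000 → 8000 → 6400 → 5000 → 4000 → 3200 → 2500.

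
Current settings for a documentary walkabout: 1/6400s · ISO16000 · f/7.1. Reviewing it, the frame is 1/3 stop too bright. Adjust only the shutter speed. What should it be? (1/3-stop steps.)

1/8000s

Overexposed by 1/3 stop → need 1/3 stop darker.
Shutter speed: 1/6400 → 1/8000.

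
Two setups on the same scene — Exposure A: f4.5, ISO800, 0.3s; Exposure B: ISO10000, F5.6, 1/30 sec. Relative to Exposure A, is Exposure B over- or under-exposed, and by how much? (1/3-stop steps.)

Aperture: f/4.5 → f/5 → f/5.6 — 2/3 stop narrower (darker).
Shutter speed: 0.3 → 1/4 → 1/5 → 1/6 → 1/8 → 1/10 → 1/13 → 1/15 → 1/20 → 1/25 → 1/30 — 3 1/3 stops faster (darker).
ISO: 800 → 1000 → 1250 → 1600 → 2000 → 2500 → 3200 → 4000 → 5000 → 6400 → 8000 → 10000 — 3 2/3 stops higher (brighter).
Net: −2/3 −3 1/3 +3 2/3 = −1/3 stops.

1/3 stop darker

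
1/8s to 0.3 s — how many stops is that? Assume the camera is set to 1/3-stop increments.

1 1/3 stops

1/8 → 1/6 → 1/5 → 1/4 → 0.3 — count the steps: 4 third-stops = 1 1/3 stops.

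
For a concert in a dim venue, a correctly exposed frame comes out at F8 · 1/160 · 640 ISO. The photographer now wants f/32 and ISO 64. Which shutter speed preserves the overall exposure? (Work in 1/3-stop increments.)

1 s

Aperture: f/8 → f/9 → f/10 → f/11 → f/13 → f/14 → f/16 → f/18 → f/20 → f/22 → f/25 → f/29 → f/32 — 4 stops narrower (darker).
ISO: 640 → 500 → 400 → 320 → 250 → 200 → 160 → 125 → 100 → 80 → 64 — 3 1/3 stops lower (darker).
Net change so far: 7 1/3 stops darker. Offset with the shutter speed: 1/160 → 1/125 → 1/100 → 1/80 → 1/60 → 1/50 → 1/40 → 1/30 → 1/25 → 1/20 → 1/15 → 1/13 → 1/10 → 1/8 → 1/6 → 1/5 → 1/4 → 0.3 → 0.4 → 0.5 → 0.6 → 0.8 → 1.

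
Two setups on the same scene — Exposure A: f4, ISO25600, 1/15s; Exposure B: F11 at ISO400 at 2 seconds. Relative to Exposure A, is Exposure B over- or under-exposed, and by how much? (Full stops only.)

4 stops darker

Aperture: f/4 → f/5.6 → f/8 → f/11 — 3 stops smaller aperture (darker).
Shutter speed: 1/15 → 1/8 → 1/4 → 1/2 → 1 → 2 — 5 stops longer (brighter).
ISO: 25600 → 12800 → 6400 → 3200 → 1600 → 800 → 400 — 6 stops dropped (darker).
Net: −3 +5 −6 = −4 stops.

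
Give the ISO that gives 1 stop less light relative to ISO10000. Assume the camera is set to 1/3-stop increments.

ISO: 10000 → 8000 → 6400 → 5000 — 1 stop lower (darker).

ISO 5000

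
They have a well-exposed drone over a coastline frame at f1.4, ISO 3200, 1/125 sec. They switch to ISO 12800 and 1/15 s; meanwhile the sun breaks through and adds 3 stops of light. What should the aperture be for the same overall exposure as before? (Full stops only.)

Scene light: 3 stops brighter.
ISO: 3200 → 6400 → 12800 — 2 stops higher (brighter).
Shutter speed: 1/125 → 1/60 → 1/30 → 1/15 — 3 stops slower (brighter).
Net so far: 8 stops brighter. Aperture: f/1.4 → f/2 → f/2.8 → f/4 → f/5.6 → f/8 → f/11 → f/16 → f/22.

f/22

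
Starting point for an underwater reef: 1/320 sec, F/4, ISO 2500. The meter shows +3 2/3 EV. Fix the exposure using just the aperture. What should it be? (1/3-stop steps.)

f/14

Overexposed by 3 2/3 stops → need 3 2/3 stops darker.
Aperture: f/4 → f/4.5 → f/5 → f/5.6 → f/6.3 → f/7.1 → f/8 → f/9 → f/10 → f/11 → f/13 → f/14.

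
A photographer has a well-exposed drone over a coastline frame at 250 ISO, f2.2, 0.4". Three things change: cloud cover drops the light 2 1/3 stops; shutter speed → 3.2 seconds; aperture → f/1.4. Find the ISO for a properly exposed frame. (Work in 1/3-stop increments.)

Scene light: 2 1/3 stops darker.
Shutter speed: 0.4 → 0.5 → 0.6 → 0.8 → 1 → 1.3 → 1.6 → 2 → 2.5 → 3.2 — 3 stops longer (brighter).
Aperture: f/2.2 → f/2 → f/1.8 → f/1.6 → f/1.4 — 1 1/3 stops wider (brighter).
Net so far: 2 stops brighter. ISO: 250 → 200 → 160 → 125 → 100 → 80 → 64.

ISO 64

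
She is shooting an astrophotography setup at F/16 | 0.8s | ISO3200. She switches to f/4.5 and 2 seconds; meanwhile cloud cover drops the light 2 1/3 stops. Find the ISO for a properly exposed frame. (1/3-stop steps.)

ISO 500

Scene light: 2 1/3 stops darker.
Aperture: f/16 → f/14 → f/13 → f/11 → f/10 → f/9 → f/8 → f/7.1 → f/6.3 → f/5.6 → f/5 → f/4.5 — 3 2/3 stops larger aperture (brighter).
Shutter speed: 0.8 → 1 → 1.3 → 1.6 → 2 — 1 1/3 stops longer (brighter).
Net so far: 2 2/3 stops brighter. ISO: 3200 → 2500 → 2000 → 1600 → 1250 → 1000 → 800 → 640 → 500.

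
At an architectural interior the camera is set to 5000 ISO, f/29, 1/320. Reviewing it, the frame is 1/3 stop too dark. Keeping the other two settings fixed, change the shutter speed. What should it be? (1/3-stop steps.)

1/250s

Underexposed by 1/3 stop → need 1/3 stop brighter.
Shutter speed: 1/320 → 1/250.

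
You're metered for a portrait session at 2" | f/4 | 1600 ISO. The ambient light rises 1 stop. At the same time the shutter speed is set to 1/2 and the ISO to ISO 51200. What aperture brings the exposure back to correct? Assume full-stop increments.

f/16

Scene light: 1 stop brighter.
Shutter speed: 2 → 1 → 1/2 — 2 stops shorter (darker).
ISO: 1600 → 3200 → 6400 → 12800 → 25600 → 51200 — 5 stops higher (brighter).
Net so far: 4 stops brighter. Aperture: f/4 → f/5.6 → f/8 → f/11 → f/16.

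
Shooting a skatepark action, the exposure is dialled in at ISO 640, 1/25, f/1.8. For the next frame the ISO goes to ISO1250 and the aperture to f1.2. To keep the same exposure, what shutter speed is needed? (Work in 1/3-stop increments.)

ISO: 640 → 800 → 1000 → 1250 — 1 stop higher (brighter).
Aperture: f/1.8 → f/1.6 → f/1.4 → f/1.2 — 1 stop wider (brighter).
Net change so far: 2 stops brighter. Offset with the shutter speed: 1/25 → 1/30 → 1/40 → 1/50 → 1/60 → 1/80 → 1/100.

1/100s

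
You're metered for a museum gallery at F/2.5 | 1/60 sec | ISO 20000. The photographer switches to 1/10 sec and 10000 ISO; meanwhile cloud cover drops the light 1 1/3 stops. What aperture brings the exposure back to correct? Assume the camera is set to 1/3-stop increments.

Scene light: 1 1/3 stops darker.
Shutter speed: 1/60 → 1/50 → 1/40 → 1/30 → 1/25 → 1/20 → 1/15 → 1/13 → 1/10 — 2 2/3 stops longer (brighter).
ISO: 20000 → 16000 → 12800 → 10000 — 1 stop lower (darker).
Net so far: 1/3 stop brighter. Aperture: f/2.5 → f/2.8.

f/2.8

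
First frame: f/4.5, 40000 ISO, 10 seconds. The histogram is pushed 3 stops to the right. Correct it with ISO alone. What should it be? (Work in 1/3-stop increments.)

ISO 5000

Overexposed by 3 stops → need 3 stops darker.
ISO: 40000 → 32000 → 25600 → 20000 → 16000 → 12800 → 10000 → 8000 → 6400 → 5000.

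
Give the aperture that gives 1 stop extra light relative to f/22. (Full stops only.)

Aperture: f/22 → f/16 — 1 stop larger aperture (brighter).

f/16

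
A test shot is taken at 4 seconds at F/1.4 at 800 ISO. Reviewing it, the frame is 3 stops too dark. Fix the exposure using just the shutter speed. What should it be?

Underexposed by 3 stops → need 3 stops brighter.
Shutter speed: 4 → 8 → 15 → 30.

30 s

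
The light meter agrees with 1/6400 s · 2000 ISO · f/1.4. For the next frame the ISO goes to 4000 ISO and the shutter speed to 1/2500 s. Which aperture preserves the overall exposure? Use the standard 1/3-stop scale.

ISO: 2000 → 2500 → 3200 → 4000 — 1 stop raised (brighter).
Shutter speed: 1/6400 → 1/5000 → 1/4000 → 1/3200 → 1/2500 — 1 1/3 stops slower (brighter).
Net change so far: 2 1/3 stops brighter. Offset with the aperture: f/1.4 → f/1.6 → f/1.8 → f/2 → f/2.2 → f/2.5 → f/2.8 → f/3.2.

f/3.2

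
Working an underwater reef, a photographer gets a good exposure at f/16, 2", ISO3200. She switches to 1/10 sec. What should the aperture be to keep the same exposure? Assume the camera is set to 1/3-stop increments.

Shutter speed: 2 → 1.6 → 1.3 → 1 → 0.8 → 0.6 → 0.5 → 0.4 → 0.3 → 1/4 → 1/5 → 1/6 → 1/8 → 1/10 — 4 1/3 stops shorter (darker).
Need 4 1/3 stops brighter from the aperture: f/16 → f/14 → f/13 → f/11 → f/10 → f/9 → f/8 → f/7.1 → f/6.3 → f/5.6 → f/5 → f/4.5 → f/4 → f/3.5.

f/3.5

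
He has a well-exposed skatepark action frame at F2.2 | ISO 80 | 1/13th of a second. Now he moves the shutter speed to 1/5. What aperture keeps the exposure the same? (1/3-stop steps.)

f/3.5

Shutter speed: 1/13 → 1/10 → 1/8 → 1/6 → 1/5 — 1 1/3 stops slower (brighter).
Need 1 1/3 stops darker from the aperture: f/2.2 → f/2.5 → f/2.8 → f/3.2 → f/3.5.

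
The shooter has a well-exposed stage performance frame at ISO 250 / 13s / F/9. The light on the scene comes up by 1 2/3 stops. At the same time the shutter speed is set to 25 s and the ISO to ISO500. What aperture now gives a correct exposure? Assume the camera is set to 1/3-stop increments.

Scene light: 1 2/3 stops brighter.
Shutter speed: 13 → 15 → 20 → 25 — 1 stop longer (brighter).
ISO: 250 → 320 → 400 → 500 — 1 stop higher (brighter).
Net so far: 3 2/3 stops brighter. Aperture: f/9 → f/10 → f/11 → f/13 → f/14 → f/16 → f/18 → f/20 → f/22 → f/25 → f/29 → f/32.

f/32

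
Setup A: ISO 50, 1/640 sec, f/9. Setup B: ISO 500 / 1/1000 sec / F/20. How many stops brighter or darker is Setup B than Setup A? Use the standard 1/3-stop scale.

Aperture: f/9 → f/10 → f/11 → f/13 → f/14 → f/16 → f/18 → f/20 — 2 1/3 stops smaller aperture (darker).
Shutter speed: 1/640 → 1/800 → 1/1000 — 2/3 stop shorter (darker).
ISO: 50 → 64 → 80 → 100 → 125 → 160 → 200 → 250 → 320 → 400 → 500 — 3 1/3 stops raised (brighter).
Net: −2 1/3 −2/3 +3 1/3 = +1/3 stops.

1/3 stop brighter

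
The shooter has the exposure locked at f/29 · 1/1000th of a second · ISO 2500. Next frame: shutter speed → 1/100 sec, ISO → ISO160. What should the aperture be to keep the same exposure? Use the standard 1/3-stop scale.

Shutter speed: 1/1000 → 1/800 → 1/640 → 1/500 → 1/400 → 1/320 → 1/250 → 1/200 → 1/160 → 1/125 → 1/100 — 3 1/3 stops slower (brighter).
ISO: 2500 → 2000 → 1600 → 1250 → 1000 → 800 → 640 → 500 → 400 → 320 → 250 → 200 → 160 — 4 stops dropped (darker).
Net change so far: 2/3 stop darker. Offset with the aperture: f/29 → f/25 → f/22.

f/22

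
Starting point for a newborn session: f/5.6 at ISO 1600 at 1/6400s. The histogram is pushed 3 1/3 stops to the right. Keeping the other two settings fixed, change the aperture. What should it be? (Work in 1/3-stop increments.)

f/18

Overexposed by 3 1/3 stops → need 3 1/3 stops darker.
Aperture: f/5.6 → f/6.3 → f/7.1 → f/8 → f/9 → f/10 → f/11 → f/13 → f/14 → f/16 → f/18.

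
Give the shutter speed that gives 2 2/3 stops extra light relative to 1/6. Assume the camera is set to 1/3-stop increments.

Shutter speed: 1/6 → 1/5 → 1/4 → 0.3 → 0.4 → 0.5 → 0.6 → 0.8 → 1 — 2 2/3 stops slower (brighter).

1 s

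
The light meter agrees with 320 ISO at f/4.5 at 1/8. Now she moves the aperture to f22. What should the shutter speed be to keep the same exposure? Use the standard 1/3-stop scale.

3.2 s

Aperture: f/4.5 → f/5 → f/5.6 → f/6.3 → f/7.1 → f/8 → f/9 → f/10 → f/11 → f/13 → f/14 → f/16 → f/18 → f/20 → f/22 — 4 2/3 stops narrower (darker).
Need 4 2/3 stops brighter from the shutter speed: 1/8 → 1/6 → 1/5 → 1/4 → 0.3 → 0.4 → 0.5 → 0.6 → 0.8 → 1 → 1.3 → 1.6 → 2 → 2.5 → 3.2.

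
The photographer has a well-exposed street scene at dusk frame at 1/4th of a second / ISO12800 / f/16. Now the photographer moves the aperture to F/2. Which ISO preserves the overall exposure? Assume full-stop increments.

ISO 200

Aperture: f/16 → f/11 → f/8 → f/5.6 → f/4 → f/2.8 → f/2 — 6 stops opened up (brighter).
Need 6 stops darker from the ISO: 12800 → 6400 → 3200 → 1600 → 800 → 400 → 200.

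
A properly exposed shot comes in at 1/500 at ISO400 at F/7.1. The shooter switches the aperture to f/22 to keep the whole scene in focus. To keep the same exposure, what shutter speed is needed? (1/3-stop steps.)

Aperture: f/7.1 → f/8 → f/9 → f/10 → f/11 → f/13 → f/14 → f/16 → f/18 → f/20 → f/22 — 3 1/3 stops stopped down (darker).
Need 3 1/3 stops brighter from the shutter speed: 1/500 → 1/400 → 1/320 → 1/250 → 1/200 → 1/160 → 1/125 → 1/100 → 1/80 → 1/60 → 1/50.

1/50s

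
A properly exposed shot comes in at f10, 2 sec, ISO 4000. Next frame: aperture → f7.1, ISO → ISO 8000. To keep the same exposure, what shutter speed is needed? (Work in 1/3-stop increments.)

Aperture: f/10 → f/9 → f/8 → f/7.1 — 1 stop opened up (brighter).
ISO: 4000 → 5000 → 6400 → 8000 — 1 stop higher (brighter).
Net change so far: 2 stops brighter. Offset with the shutter speed: 2 → 1.6 → 1.3 → 1 → 0.8 → 0.6 → 0.5.

0.5 s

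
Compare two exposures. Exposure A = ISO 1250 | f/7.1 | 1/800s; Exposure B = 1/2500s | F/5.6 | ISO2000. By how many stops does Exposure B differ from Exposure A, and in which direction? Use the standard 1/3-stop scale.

Aperture: f/7.1 → f/6.3 → f/5.6 — 2/3 stop wider (brighter).
Shutter speed: 1/800 → 1/1000 → 1/1250 → 1/1600 → 1/2000 → 1/2500 — 1 2/3 stops shorter (darker).
ISO: 1250 → 1600 → 2000 — 2/3 stop higher (brighter).
Net: +2/3 −1 2/3 +2/3 = −1/3 stops.

1/3 stop darker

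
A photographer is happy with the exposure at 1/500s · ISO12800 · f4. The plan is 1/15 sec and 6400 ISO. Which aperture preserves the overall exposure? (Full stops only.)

Shutter speed: 1/500 → 1/250 → 1/125 → 1/60 → 1/30 → 1/15 — 5 stops longer (brighter).
ISO: 12800 → 6400 — 1 stop lower (darker).
Net change so far: 4 stops brighter. Offset with the aperture: f/4 → f/5.6 → f/8 → f/11 → f/16.

f/16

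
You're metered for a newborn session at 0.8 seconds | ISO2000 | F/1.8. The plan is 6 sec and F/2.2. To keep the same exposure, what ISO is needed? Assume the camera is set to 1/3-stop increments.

ISO 400

Shutter speed: 0.8 → 1 → 1.3 → 1.6 → 2 → 2.5 → 3.2 → 4 → 5 → 6 — 3 stops slower (brighter).
Aperture: f/1.8 → f/2 → f/2.2 — 2/3 stop smaller aperture (darker).
Net change so far: 2 1/3 stops brighter. Offset with the ISO: 2000 → 1600 → 1250 → 1000 → 800 → 640 → 500 → 400.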